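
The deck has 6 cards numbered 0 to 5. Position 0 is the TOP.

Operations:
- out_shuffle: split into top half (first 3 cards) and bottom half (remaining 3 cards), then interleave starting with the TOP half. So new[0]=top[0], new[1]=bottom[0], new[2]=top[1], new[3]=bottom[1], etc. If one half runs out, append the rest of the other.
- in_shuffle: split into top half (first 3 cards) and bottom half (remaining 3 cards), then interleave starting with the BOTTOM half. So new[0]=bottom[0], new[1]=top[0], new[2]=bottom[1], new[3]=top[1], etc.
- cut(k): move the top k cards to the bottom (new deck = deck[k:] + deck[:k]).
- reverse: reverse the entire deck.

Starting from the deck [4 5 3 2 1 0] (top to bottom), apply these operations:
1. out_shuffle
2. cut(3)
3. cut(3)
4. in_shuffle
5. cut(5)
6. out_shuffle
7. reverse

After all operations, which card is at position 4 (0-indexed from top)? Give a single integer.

Answer: 3

Derivation:
After op 1 (out_shuffle): [4 2 5 1 3 0]
After op 2 (cut(3)): [1 3 0 4 2 5]
After op 3 (cut(3)): [4 2 5 1 3 0]
After op 4 (in_shuffle): [1 4 3 2 0 5]
After op 5 (cut(5)): [5 1 4 3 2 0]
After op 6 (out_shuffle): [5 3 1 2 4 0]
After op 7 (reverse): [0 4 2 1 3 5]
Position 4: card 3.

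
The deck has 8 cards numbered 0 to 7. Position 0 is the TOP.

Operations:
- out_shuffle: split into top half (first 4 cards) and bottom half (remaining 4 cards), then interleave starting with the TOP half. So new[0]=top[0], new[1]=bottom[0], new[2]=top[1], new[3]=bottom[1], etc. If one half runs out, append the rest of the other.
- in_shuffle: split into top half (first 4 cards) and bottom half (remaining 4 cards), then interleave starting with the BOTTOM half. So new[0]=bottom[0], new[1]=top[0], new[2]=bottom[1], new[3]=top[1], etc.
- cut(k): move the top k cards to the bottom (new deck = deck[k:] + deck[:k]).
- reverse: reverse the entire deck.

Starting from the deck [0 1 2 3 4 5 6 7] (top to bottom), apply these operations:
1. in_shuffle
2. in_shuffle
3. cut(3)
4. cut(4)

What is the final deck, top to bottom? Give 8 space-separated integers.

Answer: 1 6 4 2 0 7 5 3

Derivation:
After op 1 (in_shuffle): [4 0 5 1 6 2 7 3]
After op 2 (in_shuffle): [6 4 2 0 7 5 3 1]
After op 3 (cut(3)): [0 7 5 3 1 6 4 2]
After op 4 (cut(4)): [1 6 4 2 0 7 5 3]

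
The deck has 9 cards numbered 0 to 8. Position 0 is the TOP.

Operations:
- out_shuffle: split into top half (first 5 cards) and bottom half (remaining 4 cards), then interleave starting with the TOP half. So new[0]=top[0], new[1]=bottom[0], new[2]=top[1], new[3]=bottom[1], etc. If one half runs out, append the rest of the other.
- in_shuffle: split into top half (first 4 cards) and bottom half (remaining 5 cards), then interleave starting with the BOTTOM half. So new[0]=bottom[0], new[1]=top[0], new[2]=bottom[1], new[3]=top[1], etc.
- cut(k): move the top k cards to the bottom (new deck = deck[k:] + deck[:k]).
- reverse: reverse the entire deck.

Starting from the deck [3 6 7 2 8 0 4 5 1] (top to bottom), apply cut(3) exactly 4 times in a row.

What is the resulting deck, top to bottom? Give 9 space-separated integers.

Answer: 2 8 0 4 5 1 3 6 7

Derivation:
After op 1 (cut(3)): [2 8 0 4 5 1 3 6 7]
After op 2 (cut(3)): [4 5 1 3 6 7 2 8 0]
After op 3 (cut(3)): [3 6 7 2 8 0 4 5 1]
After op 4 (cut(3)): [2 8 0 4 5 1 3 6 7]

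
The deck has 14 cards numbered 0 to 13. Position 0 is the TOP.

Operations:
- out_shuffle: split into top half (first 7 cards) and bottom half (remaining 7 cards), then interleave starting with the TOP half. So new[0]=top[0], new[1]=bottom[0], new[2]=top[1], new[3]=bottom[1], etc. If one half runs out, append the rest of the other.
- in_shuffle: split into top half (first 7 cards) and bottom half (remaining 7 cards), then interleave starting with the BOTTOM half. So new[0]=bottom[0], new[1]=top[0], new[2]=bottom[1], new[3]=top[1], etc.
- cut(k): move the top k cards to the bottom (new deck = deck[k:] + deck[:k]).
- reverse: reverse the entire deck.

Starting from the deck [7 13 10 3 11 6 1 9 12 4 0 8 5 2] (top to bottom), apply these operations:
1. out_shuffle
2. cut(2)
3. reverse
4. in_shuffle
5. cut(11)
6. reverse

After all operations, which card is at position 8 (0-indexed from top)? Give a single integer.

After op 1 (out_shuffle): [7 9 13 12 10 4 3 0 11 8 6 5 1 2]
After op 2 (cut(2)): [13 12 10 4 3 0 11 8 6 5 1 2 7 9]
After op 3 (reverse): [9 7 2 1 5 6 8 11 0 3 4 10 12 13]
After op 4 (in_shuffle): [11 9 0 7 3 2 4 1 10 5 12 6 13 8]
After op 5 (cut(11)): [6 13 8 11 9 0 7 3 2 4 1 10 5 12]
After op 6 (reverse): [12 5 10 1 4 2 3 7 0 9 11 8 13 6]
Position 8: card 0.

Answer: 0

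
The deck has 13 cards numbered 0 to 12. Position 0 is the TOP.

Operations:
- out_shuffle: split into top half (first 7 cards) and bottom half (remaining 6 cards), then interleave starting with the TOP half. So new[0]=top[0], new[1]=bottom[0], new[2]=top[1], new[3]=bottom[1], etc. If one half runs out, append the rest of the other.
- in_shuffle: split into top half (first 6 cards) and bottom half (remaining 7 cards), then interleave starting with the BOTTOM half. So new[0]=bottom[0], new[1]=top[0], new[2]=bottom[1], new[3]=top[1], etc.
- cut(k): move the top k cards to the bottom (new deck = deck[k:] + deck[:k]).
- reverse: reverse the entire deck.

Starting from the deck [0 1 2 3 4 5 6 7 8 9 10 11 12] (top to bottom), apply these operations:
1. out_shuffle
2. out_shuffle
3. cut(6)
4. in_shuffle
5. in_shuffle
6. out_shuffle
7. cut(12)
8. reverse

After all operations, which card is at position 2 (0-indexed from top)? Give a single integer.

After op 1 (out_shuffle): [0 7 1 8 2 9 3 10 4 11 5 12 6]
After op 2 (out_shuffle): [0 10 7 4 1 11 8 5 2 12 9 6 3]
After op 3 (cut(6)): [8 5 2 12 9 6 3 0 10 7 4 1 11]
After op 4 (in_shuffle): [3 8 0 5 10 2 7 12 4 9 1 6 11]
After op 5 (in_shuffle): [7 3 12 8 4 0 9 5 1 10 6 2 11]
After op 6 (out_shuffle): [7 5 3 1 12 10 8 6 4 2 0 11 9]
After op 7 (cut(12)): [9 7 5 3 1 12 10 8 6 4 2 0 11]
After op 8 (reverse): [11 0 2 4 6 8 10 12 1 3 5 7 9]
Position 2: card 2.

Answer: 2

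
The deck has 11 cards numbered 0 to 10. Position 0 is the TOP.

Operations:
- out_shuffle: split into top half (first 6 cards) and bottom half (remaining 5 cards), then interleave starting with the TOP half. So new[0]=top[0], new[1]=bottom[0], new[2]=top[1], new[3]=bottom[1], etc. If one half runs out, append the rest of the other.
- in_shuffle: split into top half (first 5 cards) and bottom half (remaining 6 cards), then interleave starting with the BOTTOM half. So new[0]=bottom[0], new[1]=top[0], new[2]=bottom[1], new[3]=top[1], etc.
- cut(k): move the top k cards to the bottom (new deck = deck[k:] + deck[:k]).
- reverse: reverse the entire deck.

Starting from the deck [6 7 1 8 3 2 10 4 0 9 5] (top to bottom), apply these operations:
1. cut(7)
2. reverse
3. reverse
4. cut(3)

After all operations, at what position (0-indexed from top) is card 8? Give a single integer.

Answer: 4

Derivation:
After op 1 (cut(7)): [4 0 9 5 6 7 1 8 3 2 10]
After op 2 (reverse): [10 2 3 8 1 7 6 5 9 0 4]
After op 3 (reverse): [4 0 9 5 6 7 1 8 3 2 10]
After op 4 (cut(3)): [5 6 7 1 8 3 2 10 4 0 9]
Card 8 is at position 4.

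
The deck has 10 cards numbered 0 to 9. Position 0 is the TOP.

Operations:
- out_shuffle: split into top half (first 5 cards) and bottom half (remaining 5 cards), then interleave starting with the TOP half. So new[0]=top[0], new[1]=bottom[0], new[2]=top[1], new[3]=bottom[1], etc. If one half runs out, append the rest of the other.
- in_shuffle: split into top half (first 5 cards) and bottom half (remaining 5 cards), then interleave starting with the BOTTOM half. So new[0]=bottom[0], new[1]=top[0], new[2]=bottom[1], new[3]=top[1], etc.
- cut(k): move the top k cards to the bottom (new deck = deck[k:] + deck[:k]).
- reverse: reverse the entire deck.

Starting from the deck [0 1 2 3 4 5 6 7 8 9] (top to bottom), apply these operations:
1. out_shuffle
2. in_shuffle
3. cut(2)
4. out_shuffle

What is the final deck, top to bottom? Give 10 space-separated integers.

After op 1 (out_shuffle): [0 5 1 6 2 7 3 8 4 9]
After op 2 (in_shuffle): [7 0 3 5 8 1 4 6 9 2]
After op 3 (cut(2)): [3 5 8 1 4 6 9 2 7 0]
After op 4 (out_shuffle): [3 6 5 9 8 2 1 7 4 0]

Answer: 3 6 5 9 8 2 1 7 4 0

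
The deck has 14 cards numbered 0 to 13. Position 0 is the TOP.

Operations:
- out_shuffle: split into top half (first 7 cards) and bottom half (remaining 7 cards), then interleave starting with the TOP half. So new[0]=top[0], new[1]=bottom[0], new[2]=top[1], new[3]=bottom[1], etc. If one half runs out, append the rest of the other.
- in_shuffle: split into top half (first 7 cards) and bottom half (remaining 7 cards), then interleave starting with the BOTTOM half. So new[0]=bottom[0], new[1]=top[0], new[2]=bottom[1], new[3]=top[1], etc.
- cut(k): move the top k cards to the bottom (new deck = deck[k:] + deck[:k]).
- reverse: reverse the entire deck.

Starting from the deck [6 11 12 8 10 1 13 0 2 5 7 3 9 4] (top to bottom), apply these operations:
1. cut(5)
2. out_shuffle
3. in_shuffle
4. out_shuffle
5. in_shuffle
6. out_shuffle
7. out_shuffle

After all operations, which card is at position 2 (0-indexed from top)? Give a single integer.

Answer: 8

Derivation:
After op 1 (cut(5)): [1 13 0 2 5 7 3 9 4 6 11 12 8 10]
After op 2 (out_shuffle): [1 9 13 4 0 6 2 11 5 12 7 8 3 10]
After op 3 (in_shuffle): [11 1 5 9 12 13 7 4 8 0 3 6 10 2]
After op 4 (out_shuffle): [11 4 1 8 5 0 9 3 12 6 13 10 7 2]
After op 5 (in_shuffle): [3 11 12 4 6 1 13 8 10 5 7 0 2 9]
After op 6 (out_shuffle): [3 8 11 10 12 5 4 7 6 0 1 2 13 9]
After op 7 (out_shuffle): [3 7 8 6 11 0 10 1 12 2 5 13 4 9]
Position 2: card 8.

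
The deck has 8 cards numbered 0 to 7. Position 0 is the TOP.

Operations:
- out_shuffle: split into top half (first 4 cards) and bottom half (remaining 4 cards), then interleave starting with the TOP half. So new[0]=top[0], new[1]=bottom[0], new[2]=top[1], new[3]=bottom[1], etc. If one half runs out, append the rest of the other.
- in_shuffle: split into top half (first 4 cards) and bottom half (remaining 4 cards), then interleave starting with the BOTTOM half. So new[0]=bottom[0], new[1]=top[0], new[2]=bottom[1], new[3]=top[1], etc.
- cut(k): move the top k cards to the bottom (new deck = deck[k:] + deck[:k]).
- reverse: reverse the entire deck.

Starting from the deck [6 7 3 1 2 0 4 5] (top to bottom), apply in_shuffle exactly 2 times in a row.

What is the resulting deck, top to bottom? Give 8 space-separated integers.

After op 1 (in_shuffle): [2 6 0 7 4 3 5 1]
After op 2 (in_shuffle): [4 2 3 6 5 0 1 7]

Answer: 4 2 3 6 5 0 1 7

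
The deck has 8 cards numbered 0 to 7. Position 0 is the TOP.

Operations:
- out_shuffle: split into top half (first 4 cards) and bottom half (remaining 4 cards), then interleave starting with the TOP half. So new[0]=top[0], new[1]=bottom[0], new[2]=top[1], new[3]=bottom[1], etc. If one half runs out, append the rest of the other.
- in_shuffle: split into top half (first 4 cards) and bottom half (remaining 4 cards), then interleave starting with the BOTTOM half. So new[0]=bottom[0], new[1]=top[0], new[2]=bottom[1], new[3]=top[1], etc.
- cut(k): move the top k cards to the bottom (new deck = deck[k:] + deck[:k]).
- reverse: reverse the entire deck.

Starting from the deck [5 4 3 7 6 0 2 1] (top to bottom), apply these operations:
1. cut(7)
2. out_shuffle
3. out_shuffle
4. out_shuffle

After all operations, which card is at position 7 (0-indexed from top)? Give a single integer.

Answer: 2

Derivation:
After op 1 (cut(7)): [1 5 4 3 7 6 0 2]
After op 2 (out_shuffle): [1 7 5 6 4 0 3 2]
After op 3 (out_shuffle): [1 4 7 0 5 3 6 2]
After op 4 (out_shuffle): [1 5 4 3 7 6 0 2]
Position 7: card 2.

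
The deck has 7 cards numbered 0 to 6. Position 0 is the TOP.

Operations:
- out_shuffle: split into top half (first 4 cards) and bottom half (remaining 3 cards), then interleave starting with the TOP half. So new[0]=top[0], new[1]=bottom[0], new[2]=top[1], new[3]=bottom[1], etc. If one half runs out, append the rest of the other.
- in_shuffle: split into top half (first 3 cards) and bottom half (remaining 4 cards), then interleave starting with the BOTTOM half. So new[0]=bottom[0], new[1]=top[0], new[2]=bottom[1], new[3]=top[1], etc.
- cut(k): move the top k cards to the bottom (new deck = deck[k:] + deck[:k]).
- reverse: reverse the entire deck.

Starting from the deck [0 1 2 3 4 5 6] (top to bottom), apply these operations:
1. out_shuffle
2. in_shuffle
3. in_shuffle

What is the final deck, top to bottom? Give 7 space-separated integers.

After op 1 (out_shuffle): [0 4 1 5 2 6 3]
After op 2 (in_shuffle): [5 0 2 4 6 1 3]
After op 3 (in_shuffle): [4 5 6 0 1 2 3]

Answer: 4 5 6 0 1 2 3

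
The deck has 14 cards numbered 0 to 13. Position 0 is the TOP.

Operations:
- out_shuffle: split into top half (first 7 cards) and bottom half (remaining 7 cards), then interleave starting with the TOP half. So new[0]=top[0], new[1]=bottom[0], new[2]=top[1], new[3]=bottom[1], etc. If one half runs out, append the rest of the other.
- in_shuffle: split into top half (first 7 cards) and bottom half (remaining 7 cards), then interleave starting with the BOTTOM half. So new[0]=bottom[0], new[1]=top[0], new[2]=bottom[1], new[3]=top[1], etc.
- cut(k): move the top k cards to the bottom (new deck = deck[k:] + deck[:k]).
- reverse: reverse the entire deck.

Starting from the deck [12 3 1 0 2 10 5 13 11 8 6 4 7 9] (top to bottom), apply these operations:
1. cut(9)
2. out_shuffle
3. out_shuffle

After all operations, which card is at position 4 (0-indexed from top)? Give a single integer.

After op 1 (cut(9)): [8 6 4 7 9 12 3 1 0 2 10 5 13 11]
After op 2 (out_shuffle): [8 1 6 0 4 2 7 10 9 5 12 13 3 11]
After op 3 (out_shuffle): [8 10 1 9 6 5 0 12 4 13 2 3 7 11]
Position 4: card 6.

Answer: 6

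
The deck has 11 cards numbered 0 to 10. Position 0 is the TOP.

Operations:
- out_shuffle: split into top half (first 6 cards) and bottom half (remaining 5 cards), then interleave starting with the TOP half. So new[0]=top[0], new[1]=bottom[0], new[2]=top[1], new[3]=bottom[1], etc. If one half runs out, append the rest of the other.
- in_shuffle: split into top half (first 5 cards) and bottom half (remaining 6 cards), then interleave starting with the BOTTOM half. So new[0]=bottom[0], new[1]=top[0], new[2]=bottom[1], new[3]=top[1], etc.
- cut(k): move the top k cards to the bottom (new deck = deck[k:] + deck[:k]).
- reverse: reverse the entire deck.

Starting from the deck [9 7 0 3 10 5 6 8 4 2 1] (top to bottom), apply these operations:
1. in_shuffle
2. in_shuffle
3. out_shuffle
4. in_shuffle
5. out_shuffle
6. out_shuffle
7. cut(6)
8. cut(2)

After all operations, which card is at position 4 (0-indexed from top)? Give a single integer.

Answer: 2

Derivation:
After op 1 (in_shuffle): [5 9 6 7 8 0 4 3 2 10 1]
After op 2 (in_shuffle): [0 5 4 9 3 6 2 7 10 8 1]
After op 3 (out_shuffle): [0 2 5 7 4 10 9 8 3 1 6]
After op 4 (in_shuffle): [10 0 9 2 8 5 3 7 1 4 6]
After op 5 (out_shuffle): [10 3 0 7 9 1 2 4 8 6 5]
After op 6 (out_shuffle): [10 2 3 4 0 8 7 6 9 5 1]
After op 7 (cut(6)): [7 6 9 5 1 10 2 3 4 0 8]
After op 8 (cut(2)): [9 5 1 10 2 3 4 0 8 7 6]
Position 4: card 2.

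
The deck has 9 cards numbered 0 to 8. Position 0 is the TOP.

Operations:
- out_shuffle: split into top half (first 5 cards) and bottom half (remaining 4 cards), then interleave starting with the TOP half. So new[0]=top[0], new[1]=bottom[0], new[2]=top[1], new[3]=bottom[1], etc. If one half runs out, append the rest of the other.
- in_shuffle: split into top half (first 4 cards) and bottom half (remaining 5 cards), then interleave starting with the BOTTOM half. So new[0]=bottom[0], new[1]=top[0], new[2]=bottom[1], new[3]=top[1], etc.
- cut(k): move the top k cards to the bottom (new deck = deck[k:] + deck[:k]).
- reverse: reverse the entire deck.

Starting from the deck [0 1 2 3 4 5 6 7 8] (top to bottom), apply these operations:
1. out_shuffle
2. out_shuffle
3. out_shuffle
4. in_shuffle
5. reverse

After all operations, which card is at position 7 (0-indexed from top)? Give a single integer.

Answer: 0

Derivation:
After op 1 (out_shuffle): [0 5 1 6 2 7 3 8 4]
After op 2 (out_shuffle): [0 7 5 3 1 8 6 4 2]
After op 3 (out_shuffle): [0 8 7 6 5 4 3 2 1]
After op 4 (in_shuffle): [5 0 4 8 3 7 2 6 1]
After op 5 (reverse): [1 6 2 7 3 8 4 0 5]
Position 7: card 0.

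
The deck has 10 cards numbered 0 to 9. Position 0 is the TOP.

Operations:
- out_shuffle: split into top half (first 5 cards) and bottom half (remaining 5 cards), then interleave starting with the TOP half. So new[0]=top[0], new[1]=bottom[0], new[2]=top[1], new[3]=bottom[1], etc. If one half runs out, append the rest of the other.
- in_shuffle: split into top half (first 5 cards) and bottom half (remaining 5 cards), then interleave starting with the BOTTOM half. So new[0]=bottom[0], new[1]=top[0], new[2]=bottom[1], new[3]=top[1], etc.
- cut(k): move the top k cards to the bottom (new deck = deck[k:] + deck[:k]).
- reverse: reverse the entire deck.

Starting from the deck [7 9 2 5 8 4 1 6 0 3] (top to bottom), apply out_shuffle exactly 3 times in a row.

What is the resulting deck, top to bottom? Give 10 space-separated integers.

Answer: 7 0 6 1 4 8 5 2 9 3

Derivation:
After op 1 (out_shuffle): [7 4 9 1 2 6 5 0 8 3]
After op 2 (out_shuffle): [7 6 4 5 9 0 1 8 2 3]
After op 3 (out_shuffle): [7 0 6 1 4 8 5 2 9 3]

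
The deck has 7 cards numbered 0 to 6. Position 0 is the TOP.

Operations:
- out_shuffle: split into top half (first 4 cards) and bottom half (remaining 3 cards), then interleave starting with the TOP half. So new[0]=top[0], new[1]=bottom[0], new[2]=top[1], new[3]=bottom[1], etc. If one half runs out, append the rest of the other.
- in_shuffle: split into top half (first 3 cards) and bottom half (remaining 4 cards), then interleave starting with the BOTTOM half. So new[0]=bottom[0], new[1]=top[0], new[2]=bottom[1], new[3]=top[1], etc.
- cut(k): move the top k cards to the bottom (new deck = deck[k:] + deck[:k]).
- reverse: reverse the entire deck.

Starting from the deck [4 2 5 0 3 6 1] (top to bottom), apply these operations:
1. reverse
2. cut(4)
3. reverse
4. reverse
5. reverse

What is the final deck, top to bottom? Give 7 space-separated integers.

After op 1 (reverse): [1 6 3 0 5 2 4]
After op 2 (cut(4)): [5 2 4 1 6 3 0]
After op 3 (reverse): [0 3 6 1 4 2 5]
After op 4 (reverse): [5 2 4 1 6 3 0]
After op 5 (reverse): [0 3 6 1 4 2 5]

Answer: 0 3 6 1 4 2 5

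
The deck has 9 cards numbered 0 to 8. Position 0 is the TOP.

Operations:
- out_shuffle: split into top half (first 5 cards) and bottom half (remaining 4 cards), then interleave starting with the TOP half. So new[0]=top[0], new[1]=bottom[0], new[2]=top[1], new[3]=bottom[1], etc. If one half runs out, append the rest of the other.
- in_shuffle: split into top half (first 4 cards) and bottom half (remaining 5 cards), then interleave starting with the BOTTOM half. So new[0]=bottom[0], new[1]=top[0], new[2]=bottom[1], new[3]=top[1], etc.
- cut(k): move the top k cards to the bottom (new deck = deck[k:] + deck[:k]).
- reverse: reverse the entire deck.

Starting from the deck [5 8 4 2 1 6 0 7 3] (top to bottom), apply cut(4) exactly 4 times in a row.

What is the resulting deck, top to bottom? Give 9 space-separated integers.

After op 1 (cut(4)): [1 6 0 7 3 5 8 4 2]
After op 2 (cut(4)): [3 5 8 4 2 1 6 0 7]
After op 3 (cut(4)): [2 1 6 0 7 3 5 8 4]
After op 4 (cut(4)): [7 3 5 8 4 2 1 6 0]

Answer: 7 3 5 8 4 2 1 6 0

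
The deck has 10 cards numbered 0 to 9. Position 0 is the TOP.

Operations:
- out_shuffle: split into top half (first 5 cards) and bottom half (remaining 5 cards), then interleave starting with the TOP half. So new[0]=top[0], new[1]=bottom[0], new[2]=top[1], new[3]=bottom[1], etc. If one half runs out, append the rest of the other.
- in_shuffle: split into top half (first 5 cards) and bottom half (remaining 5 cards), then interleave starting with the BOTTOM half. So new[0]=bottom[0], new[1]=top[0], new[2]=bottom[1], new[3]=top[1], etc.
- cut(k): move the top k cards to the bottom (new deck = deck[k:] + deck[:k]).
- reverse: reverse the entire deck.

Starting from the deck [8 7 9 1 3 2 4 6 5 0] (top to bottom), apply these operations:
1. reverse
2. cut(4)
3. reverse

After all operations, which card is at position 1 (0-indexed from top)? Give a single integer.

After op 1 (reverse): [0 5 6 4 2 3 1 9 7 8]
After op 2 (cut(4)): [2 3 1 9 7 8 0 5 6 4]
After op 3 (reverse): [4 6 5 0 8 7 9 1 3 2]
Position 1: card 6.

Answer: 6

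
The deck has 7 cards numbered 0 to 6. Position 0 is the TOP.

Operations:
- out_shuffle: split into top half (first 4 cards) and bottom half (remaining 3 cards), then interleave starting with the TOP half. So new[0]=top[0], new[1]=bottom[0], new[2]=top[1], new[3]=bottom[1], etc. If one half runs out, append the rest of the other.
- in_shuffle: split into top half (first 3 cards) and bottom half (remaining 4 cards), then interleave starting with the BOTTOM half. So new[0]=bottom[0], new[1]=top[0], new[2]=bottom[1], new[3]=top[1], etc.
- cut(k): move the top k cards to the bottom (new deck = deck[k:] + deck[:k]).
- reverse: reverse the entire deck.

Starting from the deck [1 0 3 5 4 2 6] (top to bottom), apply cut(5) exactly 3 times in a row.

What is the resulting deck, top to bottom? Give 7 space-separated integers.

Answer: 0 3 5 4 2 6 1

Derivation:
After op 1 (cut(5)): [2 6 1 0 3 5 4]
After op 2 (cut(5)): [5 4 2 6 1 0 3]
After op 3 (cut(5)): [0 3 5 4 2 6 1]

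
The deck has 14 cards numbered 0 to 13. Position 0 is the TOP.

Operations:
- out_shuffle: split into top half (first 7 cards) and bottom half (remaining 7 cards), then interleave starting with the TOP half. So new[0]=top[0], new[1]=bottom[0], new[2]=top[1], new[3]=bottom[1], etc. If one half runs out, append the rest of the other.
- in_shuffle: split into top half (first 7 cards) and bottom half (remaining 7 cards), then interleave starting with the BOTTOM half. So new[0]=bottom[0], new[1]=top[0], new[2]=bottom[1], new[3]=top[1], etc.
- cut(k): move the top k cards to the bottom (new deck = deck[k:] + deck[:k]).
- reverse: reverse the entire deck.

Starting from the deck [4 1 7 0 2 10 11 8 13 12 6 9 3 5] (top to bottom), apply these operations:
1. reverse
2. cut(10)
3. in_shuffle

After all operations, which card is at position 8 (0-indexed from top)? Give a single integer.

After op 1 (reverse): [5 3 9 6 12 13 8 11 10 2 0 7 1 4]
After op 2 (cut(10)): [0 7 1 4 5 3 9 6 12 13 8 11 10 2]
After op 3 (in_shuffle): [6 0 12 7 13 1 8 4 11 5 10 3 2 9]
Position 8: card 11.

Answer: 11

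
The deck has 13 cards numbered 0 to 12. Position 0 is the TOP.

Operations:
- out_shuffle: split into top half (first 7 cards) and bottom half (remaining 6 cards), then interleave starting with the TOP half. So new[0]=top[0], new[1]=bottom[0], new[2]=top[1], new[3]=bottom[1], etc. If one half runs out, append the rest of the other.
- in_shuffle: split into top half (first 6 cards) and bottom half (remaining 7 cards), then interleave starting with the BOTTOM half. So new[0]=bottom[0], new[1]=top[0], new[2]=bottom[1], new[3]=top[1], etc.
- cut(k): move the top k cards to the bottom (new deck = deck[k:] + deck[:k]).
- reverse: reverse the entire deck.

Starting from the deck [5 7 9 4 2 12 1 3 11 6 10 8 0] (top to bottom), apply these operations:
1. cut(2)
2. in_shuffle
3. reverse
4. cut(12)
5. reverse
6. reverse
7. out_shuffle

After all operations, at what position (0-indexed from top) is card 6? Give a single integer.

After op 1 (cut(2)): [9 4 2 12 1 3 11 6 10 8 0 5 7]
After op 2 (in_shuffle): [11 9 6 4 10 2 8 12 0 1 5 3 7]
After op 3 (reverse): [7 3 5 1 0 12 8 2 10 4 6 9 11]
After op 4 (cut(12)): [11 7 3 5 1 0 12 8 2 10 4 6 9]
After op 5 (reverse): [9 6 4 10 2 8 12 0 1 5 3 7 11]
After op 6 (reverse): [11 7 3 5 1 0 12 8 2 10 4 6 9]
After op 7 (out_shuffle): [11 8 7 2 3 10 5 4 1 6 0 9 12]
Card 6 is at position 9.

Answer: 9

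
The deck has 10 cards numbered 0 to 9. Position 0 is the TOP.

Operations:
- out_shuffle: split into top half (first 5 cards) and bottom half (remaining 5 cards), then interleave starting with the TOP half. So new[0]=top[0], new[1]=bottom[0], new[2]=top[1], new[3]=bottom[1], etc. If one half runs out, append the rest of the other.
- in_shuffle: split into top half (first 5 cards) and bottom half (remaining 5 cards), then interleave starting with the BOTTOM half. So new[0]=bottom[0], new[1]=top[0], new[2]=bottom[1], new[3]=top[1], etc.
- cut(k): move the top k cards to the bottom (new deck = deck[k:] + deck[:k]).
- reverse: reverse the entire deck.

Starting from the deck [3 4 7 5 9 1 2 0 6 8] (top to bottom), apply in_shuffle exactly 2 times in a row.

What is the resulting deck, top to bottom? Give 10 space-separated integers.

After op 1 (in_shuffle): [1 3 2 4 0 7 6 5 8 9]
After op 2 (in_shuffle): [7 1 6 3 5 2 8 4 9 0]

Answer: 7 1 6 3 5 2 8 4 9 0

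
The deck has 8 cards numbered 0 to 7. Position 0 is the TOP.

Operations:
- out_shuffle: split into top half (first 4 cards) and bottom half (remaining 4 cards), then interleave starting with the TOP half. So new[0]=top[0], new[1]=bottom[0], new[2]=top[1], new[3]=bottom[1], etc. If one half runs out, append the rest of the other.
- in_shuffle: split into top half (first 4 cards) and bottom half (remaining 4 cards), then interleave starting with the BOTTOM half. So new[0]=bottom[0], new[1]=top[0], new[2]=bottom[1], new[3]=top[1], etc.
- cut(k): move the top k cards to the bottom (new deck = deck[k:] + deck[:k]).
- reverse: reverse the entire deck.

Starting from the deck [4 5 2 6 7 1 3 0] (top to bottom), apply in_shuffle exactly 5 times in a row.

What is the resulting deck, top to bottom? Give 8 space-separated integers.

Answer: 5 6 1 0 4 2 7 3

Derivation:
After op 1 (in_shuffle): [7 4 1 5 3 2 0 6]
After op 2 (in_shuffle): [3 7 2 4 0 1 6 5]
After op 3 (in_shuffle): [0 3 1 7 6 2 5 4]
After op 4 (in_shuffle): [6 0 2 3 5 1 4 7]
After op 5 (in_shuffle): [5 6 1 0 4 2 7 3]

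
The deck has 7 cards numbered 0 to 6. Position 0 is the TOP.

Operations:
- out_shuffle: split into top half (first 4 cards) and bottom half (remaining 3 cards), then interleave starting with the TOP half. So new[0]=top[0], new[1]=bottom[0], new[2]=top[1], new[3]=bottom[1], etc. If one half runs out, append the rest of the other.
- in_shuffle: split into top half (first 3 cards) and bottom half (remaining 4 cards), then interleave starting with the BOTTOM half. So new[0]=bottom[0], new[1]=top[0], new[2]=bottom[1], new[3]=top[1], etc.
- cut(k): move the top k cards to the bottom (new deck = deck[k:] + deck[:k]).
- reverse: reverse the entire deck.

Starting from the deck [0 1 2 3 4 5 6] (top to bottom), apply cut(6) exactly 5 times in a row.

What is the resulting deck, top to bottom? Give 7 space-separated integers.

After op 1 (cut(6)): [6 0 1 2 3 4 5]
After op 2 (cut(6)): [5 6 0 1 2 3 4]
After op 3 (cut(6)): [4 5 6 0 1 2 3]
After op 4 (cut(6)): [3 4 5 6 0 1 2]
After op 5 (cut(6)): [2 3 4 5 6 0 1]

Answer: 2 3 4 5 6 0 1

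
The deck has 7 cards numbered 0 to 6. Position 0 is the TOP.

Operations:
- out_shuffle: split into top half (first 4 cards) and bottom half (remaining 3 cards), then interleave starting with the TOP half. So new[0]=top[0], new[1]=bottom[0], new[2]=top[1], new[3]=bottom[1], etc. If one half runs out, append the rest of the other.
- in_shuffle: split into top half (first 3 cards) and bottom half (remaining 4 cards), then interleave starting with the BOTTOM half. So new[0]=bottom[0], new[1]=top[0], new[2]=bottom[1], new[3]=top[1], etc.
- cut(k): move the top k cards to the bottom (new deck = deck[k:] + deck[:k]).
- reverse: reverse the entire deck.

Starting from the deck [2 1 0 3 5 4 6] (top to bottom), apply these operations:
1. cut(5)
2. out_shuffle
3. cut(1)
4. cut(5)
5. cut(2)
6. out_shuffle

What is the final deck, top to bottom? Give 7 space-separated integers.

After op 1 (cut(5)): [4 6 2 1 0 3 5]
After op 2 (out_shuffle): [4 0 6 3 2 5 1]
After op 3 (cut(1)): [0 6 3 2 5 1 4]
After op 4 (cut(5)): [1 4 0 6 3 2 5]
After op 5 (cut(2)): [0 6 3 2 5 1 4]
After op 6 (out_shuffle): [0 5 6 1 3 4 2]

Answer: 0 5 6 1 3 4 2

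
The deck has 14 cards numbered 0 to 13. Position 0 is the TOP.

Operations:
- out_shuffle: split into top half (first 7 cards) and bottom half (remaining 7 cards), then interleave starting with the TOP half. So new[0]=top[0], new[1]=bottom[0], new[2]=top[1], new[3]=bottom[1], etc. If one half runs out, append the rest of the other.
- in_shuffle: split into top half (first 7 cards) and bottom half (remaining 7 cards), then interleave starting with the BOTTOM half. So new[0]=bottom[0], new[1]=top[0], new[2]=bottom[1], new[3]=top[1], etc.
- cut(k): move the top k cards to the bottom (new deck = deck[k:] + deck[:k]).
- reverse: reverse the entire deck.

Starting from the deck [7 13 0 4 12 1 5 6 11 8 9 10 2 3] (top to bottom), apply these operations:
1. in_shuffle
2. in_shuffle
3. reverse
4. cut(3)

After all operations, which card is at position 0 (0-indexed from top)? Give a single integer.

Answer: 3

Derivation:
After op 1 (in_shuffle): [6 7 11 13 8 0 9 4 10 12 2 1 3 5]
After op 2 (in_shuffle): [4 6 10 7 12 11 2 13 1 8 3 0 5 9]
After op 3 (reverse): [9 5 0 3 8 1 13 2 11 12 7 10 6 4]
After op 4 (cut(3)): [3 8 1 13 2 11 12 7 10 6 4 9 5 0]
Position 0: card 3.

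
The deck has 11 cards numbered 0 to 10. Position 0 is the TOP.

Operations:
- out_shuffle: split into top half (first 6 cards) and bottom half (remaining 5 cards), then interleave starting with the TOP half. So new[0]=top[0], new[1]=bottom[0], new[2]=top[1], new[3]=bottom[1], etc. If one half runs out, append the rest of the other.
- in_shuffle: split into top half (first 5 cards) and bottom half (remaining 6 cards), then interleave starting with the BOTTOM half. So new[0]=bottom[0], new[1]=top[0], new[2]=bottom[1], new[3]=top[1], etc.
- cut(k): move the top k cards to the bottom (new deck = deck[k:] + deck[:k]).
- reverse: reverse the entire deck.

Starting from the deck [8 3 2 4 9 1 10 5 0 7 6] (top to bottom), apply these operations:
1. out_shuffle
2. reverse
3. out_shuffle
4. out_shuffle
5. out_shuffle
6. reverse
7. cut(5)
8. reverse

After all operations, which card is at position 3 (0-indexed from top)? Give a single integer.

After op 1 (out_shuffle): [8 10 3 5 2 0 4 7 9 6 1]
After op 2 (reverse): [1 6 9 7 4 0 2 5 3 10 8]
After op 3 (out_shuffle): [1 2 6 5 9 3 7 10 4 8 0]
After op 4 (out_shuffle): [1 7 2 10 6 4 5 8 9 0 3]
After op 5 (out_shuffle): [1 5 7 8 2 9 10 0 6 3 4]
After op 6 (reverse): [4 3 6 0 10 9 2 8 7 5 1]
After op 7 (cut(5)): [9 2 8 7 5 1 4 3 6 0 10]
After op 8 (reverse): [10 0 6 3 4 1 5 7 8 2 9]
Position 3: card 3.

Answer: 3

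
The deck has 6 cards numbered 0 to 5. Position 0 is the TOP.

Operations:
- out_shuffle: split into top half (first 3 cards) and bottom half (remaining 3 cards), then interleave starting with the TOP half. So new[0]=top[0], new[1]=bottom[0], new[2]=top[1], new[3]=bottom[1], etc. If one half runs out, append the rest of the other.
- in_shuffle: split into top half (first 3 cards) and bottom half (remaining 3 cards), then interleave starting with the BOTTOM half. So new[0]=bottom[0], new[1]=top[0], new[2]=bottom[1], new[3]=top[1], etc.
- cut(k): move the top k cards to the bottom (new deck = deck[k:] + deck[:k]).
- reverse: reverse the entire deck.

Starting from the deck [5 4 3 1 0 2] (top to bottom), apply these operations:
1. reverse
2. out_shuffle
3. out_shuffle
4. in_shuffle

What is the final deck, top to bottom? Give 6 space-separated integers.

After op 1 (reverse): [2 0 1 3 4 5]
After op 2 (out_shuffle): [2 3 0 4 1 5]
After op 3 (out_shuffle): [2 4 3 1 0 5]
After op 4 (in_shuffle): [1 2 0 4 5 3]

Answer: 1 2 0 4 5 3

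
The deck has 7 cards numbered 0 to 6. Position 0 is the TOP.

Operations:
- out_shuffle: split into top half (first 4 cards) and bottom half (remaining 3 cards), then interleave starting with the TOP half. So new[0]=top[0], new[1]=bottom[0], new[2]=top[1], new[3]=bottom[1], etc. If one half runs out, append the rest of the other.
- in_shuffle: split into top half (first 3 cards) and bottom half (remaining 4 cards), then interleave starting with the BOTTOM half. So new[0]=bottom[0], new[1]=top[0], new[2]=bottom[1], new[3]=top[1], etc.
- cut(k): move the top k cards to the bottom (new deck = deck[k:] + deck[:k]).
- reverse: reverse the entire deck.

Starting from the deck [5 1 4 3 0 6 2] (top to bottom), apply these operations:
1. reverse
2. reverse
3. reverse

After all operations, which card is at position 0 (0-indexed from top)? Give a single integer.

After op 1 (reverse): [2 6 0 3 4 1 5]
After op 2 (reverse): [5 1 4 3 0 6 2]
After op 3 (reverse): [2 6 0 3 4 1 5]
Position 0: card 2.

Answer: 2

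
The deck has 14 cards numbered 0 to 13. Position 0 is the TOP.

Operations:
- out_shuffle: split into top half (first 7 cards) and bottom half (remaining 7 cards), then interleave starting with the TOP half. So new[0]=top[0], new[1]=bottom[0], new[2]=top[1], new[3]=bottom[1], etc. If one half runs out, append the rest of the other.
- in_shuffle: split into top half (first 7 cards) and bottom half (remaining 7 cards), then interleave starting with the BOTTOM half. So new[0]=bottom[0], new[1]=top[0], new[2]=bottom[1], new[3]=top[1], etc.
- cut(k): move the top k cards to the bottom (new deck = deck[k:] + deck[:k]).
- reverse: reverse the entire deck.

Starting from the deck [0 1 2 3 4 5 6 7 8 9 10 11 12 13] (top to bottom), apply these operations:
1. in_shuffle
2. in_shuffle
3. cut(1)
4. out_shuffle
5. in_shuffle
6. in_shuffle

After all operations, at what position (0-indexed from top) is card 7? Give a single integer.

After op 1 (in_shuffle): [7 0 8 1 9 2 10 3 11 4 12 5 13 6]
After op 2 (in_shuffle): [3 7 11 0 4 8 12 1 5 9 13 2 6 10]
After op 3 (cut(1)): [7 11 0 4 8 12 1 5 9 13 2 6 10 3]
After op 4 (out_shuffle): [7 5 11 9 0 13 4 2 8 6 12 10 1 3]
After op 5 (in_shuffle): [2 7 8 5 6 11 12 9 10 0 1 13 3 4]
After op 6 (in_shuffle): [9 2 10 7 0 8 1 5 13 6 3 11 4 12]
Card 7 is at position 3.

Answer: 3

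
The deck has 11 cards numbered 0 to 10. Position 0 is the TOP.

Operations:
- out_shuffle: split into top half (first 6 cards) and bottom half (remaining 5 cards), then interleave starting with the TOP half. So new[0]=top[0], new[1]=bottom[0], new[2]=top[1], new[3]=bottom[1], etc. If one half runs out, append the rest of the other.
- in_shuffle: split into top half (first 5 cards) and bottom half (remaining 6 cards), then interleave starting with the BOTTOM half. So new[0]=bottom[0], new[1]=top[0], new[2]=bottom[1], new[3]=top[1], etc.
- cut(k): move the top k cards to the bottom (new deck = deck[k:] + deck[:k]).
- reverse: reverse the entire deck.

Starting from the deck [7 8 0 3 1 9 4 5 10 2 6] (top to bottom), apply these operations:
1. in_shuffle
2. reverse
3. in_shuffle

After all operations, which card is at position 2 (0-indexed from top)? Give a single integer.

After op 1 (in_shuffle): [9 7 4 8 5 0 10 3 2 1 6]
After op 2 (reverse): [6 1 2 3 10 0 5 8 4 7 9]
After op 3 (in_shuffle): [0 6 5 1 8 2 4 3 7 10 9]
Position 2: card 5.

Answer: 5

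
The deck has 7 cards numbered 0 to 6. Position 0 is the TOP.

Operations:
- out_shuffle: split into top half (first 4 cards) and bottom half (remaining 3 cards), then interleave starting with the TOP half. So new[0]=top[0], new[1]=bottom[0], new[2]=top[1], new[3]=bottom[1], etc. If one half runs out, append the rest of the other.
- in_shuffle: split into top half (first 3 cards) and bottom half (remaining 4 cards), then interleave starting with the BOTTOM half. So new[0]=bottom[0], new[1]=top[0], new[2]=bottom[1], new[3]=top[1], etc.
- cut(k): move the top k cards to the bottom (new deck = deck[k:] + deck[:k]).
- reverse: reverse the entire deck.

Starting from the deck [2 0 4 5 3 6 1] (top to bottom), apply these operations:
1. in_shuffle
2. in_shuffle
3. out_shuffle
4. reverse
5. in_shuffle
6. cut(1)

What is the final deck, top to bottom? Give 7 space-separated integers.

After op 1 (in_shuffle): [5 2 3 0 6 4 1]
After op 2 (in_shuffle): [0 5 6 2 4 3 1]
After op 3 (out_shuffle): [0 4 5 3 6 1 2]
After op 4 (reverse): [2 1 6 3 5 4 0]
After op 5 (in_shuffle): [3 2 5 1 4 6 0]
After op 6 (cut(1)): [2 5 1 4 6 0 3]

Answer: 2 5 1 4 6 0 3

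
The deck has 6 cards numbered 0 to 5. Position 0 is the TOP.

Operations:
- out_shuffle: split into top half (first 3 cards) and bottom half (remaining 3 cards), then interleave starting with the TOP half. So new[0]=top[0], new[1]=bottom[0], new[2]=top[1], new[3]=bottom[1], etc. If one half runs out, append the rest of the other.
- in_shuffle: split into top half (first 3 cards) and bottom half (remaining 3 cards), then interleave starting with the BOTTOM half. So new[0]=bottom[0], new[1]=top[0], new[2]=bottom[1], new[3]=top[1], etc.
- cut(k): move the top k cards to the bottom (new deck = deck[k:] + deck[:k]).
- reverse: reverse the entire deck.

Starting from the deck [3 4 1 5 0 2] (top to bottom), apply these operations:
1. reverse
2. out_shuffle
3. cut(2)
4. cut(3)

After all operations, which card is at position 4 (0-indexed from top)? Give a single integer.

Answer: 4

Derivation:
After op 1 (reverse): [2 0 5 1 4 3]
After op 2 (out_shuffle): [2 1 0 4 5 3]
After op 3 (cut(2)): [0 4 5 3 2 1]
After op 4 (cut(3)): [3 2 1 0 4 5]
Position 4: card 4.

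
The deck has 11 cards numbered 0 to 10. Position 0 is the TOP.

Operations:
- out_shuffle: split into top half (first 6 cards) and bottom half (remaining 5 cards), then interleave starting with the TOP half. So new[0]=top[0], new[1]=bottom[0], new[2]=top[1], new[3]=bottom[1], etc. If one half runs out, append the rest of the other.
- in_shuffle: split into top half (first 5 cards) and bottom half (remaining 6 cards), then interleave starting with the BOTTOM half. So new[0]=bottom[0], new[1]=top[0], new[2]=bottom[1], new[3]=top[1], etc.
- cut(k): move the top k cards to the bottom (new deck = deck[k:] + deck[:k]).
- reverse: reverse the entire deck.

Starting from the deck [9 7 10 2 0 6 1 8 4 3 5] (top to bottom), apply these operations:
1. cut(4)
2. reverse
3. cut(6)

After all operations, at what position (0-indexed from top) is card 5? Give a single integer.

After op 1 (cut(4)): [0 6 1 8 4 3 5 9 7 10 2]
After op 2 (reverse): [2 10 7 9 5 3 4 8 1 6 0]
After op 3 (cut(6)): [4 8 1 6 0 2 10 7 9 5 3]
Card 5 is at position 9.

Answer: 9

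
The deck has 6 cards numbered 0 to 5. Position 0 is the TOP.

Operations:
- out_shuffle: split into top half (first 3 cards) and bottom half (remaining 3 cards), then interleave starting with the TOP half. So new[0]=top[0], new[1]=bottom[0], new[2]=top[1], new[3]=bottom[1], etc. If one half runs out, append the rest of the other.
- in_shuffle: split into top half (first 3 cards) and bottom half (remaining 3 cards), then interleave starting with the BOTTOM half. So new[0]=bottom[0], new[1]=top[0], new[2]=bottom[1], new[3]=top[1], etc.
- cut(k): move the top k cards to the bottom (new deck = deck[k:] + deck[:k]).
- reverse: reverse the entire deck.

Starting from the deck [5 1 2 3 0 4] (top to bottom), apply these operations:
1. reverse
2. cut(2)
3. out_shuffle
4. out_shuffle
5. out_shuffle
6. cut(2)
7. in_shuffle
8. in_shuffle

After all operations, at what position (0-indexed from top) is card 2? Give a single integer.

After op 1 (reverse): [4 0 3 2 1 5]
After op 2 (cut(2)): [3 2 1 5 4 0]
After op 3 (out_shuffle): [3 5 2 4 1 0]
After op 4 (out_shuffle): [3 4 5 1 2 0]
After op 5 (out_shuffle): [3 1 4 2 5 0]
After op 6 (cut(2)): [4 2 5 0 3 1]
After op 7 (in_shuffle): [0 4 3 2 1 5]
After op 8 (in_shuffle): [2 0 1 4 5 3]
Card 2 is at position 0.

Answer: 0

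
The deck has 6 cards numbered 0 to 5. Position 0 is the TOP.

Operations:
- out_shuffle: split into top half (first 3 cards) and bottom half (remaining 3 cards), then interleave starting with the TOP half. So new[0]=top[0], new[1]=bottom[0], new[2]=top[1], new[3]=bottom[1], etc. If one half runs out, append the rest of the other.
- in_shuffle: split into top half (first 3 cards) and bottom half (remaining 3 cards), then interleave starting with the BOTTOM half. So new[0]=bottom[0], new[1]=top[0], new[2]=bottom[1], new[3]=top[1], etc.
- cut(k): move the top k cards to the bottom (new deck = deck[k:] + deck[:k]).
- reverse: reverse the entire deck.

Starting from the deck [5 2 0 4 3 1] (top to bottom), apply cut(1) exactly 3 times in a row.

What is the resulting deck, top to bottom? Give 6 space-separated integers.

Answer: 4 3 1 5 2 0

Derivation:
After op 1 (cut(1)): [2 0 4 3 1 5]
After op 2 (cut(1)): [0 4 3 1 5 2]
After op 3 (cut(1)): [4 3 1 5 2 0]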